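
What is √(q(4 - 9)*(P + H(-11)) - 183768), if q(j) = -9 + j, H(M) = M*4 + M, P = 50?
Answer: I*√183698 ≈ 428.6*I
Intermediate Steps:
H(M) = 5*M (H(M) = 4*M + M = 5*M)
√(q(4 - 9)*(P + H(-11)) - 183768) = √((-9 + (4 - 9))*(50 + 5*(-11)) - 183768) = √((-9 - 5)*(50 - 55) - 183768) = √(-14*(-5) - 183768) = √(70 - 183768) = √(-183698) = I*√183698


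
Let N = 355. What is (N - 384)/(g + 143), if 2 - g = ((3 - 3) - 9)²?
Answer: -29/64 ≈ -0.45313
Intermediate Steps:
g = -79 (g = 2 - ((3 - 3) - 9)² = 2 - (0 - 9)² = 2 - 1*(-9)² = 2 - 1*81 = 2 - 81 = -79)
(N - 384)/(g + 143) = (355 - 384)/(-79 + 143) = -29/64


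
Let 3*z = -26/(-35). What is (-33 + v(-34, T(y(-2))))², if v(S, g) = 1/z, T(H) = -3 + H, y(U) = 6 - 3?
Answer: 567009/676 ≈ 838.77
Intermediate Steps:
y(U) = 3
z = 26/105 (z = (-26/(-35))/3 = (-26*(-1/35))/3 = (⅓)*(26/35) = 26/105 ≈ 0.24762)
v(S, g) = 105/26 (v(S, g) = 1/(26/105) = 105/26)
(-33 + v(-34, T(y(-2))))² = (-33 + 105/26)² = (-753/26)² = 567009/676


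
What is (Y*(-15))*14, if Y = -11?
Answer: 2310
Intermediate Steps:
(Y*(-15))*14 = -11*(-15)*14 = 165*14 = 2310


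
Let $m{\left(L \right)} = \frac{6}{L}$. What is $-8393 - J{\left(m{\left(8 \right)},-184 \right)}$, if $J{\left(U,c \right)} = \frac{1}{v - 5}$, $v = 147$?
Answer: $- \frac{1191807}{142} \approx -8393.0$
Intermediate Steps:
$J{\left(U,c \right)} = \frac{1}{142}$ ($J{\left(U,c \right)} = \frac{1}{147 - 5} = \frac{1}{142}$)
$-8393 - J{\left(m{\left(8 \right)},-184 \right)} = -8393 - \frac{1}{142} = - \frac{1191807}{142}$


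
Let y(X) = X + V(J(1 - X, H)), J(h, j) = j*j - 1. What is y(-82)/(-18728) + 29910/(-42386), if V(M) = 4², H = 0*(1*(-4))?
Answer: -139339251/198451252 ≈ -0.70213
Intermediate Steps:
H = 0 (H = 0*(-4) = 0)
J(h, j) = -1 + j² (J(h, j) = j² - 1 = -1 + j²)
V(M) = 16
y(X) = 16 + X (y(X) = X + 16 = 16 + X)
y(-82)/(-18728) + 29910/(-42386) = (16 - 82)/(-18728) + 29910/(-42386) = -66*(-1/18728) + 29910*(-1/42386) = 33/9364 - 14955/21193 = -139339251/198451252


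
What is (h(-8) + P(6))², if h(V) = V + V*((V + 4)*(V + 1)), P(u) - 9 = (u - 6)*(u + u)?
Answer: 49729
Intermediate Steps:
P(u) = 9 + 2*u*(-6 + u) (P(u) = 9 + (u - 6)*(u + u) = 9 + (-6 + u)*(2*u) = 9 + 2*u*(-6 + u))
h(V) = V + V*(1 + V)*(4 + V) (h(V) = V + V*((4 + V)*(1 + V)) = V + V*((1 + V)*(4 + V)) = V + V*(1 + V)*(4 + V))
(h(-8) + P(6))² = (-8*(5 + (-8)² + 5*(-8)) + (9 - 12*6 + 2*6²))² = (-8*(5 + 64 - 40) + (9 - 72 + 2*36))² = (-8*29 + (9 - 72 + 72))² = (-232 + 9)² = (-223)² = 49729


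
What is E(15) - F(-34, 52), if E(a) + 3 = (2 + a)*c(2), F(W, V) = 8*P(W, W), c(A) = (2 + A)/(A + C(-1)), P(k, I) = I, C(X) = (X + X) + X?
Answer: 201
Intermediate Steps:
C(X) = 3*X (C(X) = 2*X + X = 3*X)
c(A) = (2 + A)/(-3 + A) (c(A) = (2 + A)/(A + 3*(-1)) = (2 + A)/(A - 3) = (2 + A)/(-3 + A))
F(W, V) = 8*W
E(a) = -11 - 4*a (E(a) = -3 + (2 + a)*((2 + 2)/(-3 + 2)) = -3 + (2 + a)*(4/(-1)) = -3 + (2 + a)*(-1*4) = -3 + (2 + a)*(-4) = -3 + (-8 - 4*a) = -11 - 4*a)
E(15) - F(-34, 52) = (-11 - 4*15) - 8*(-34) = (-11 - 60) - 1*(-272) = -71 + 272 = 201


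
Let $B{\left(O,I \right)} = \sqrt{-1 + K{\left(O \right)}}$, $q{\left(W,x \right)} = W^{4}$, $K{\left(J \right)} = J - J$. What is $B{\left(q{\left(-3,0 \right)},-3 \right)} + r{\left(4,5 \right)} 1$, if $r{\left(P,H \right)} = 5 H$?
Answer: $25 + i \approx 25.0 + 1.0 i$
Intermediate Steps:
$K{\left(J \right)} = 0$
$B{\left(O,I \right)} = i$ ($B{\left(O,I \right)} = \sqrt{-1 + 0} = \sqrt{-1} = i$)
$B{\left(q{\left(-3,0 \right)},-3 \right)} + r{\left(4,5 \right)} 1 = i + 5 \cdot 5 \cdot 1 = i + 25 \cdot 1 = i + 25 = 25 + i$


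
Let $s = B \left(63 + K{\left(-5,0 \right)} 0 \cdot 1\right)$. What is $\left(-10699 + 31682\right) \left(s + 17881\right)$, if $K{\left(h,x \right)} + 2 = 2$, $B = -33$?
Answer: $331573366$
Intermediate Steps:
$K{\left(h,x \right)} = 0$ ($K{\left(h,x \right)} = -2 + 2 = 0$)
$s = -2079$ ($s = - 33 \left(63 + 0 \cdot 0 \cdot 1\right) = - 33 \left(63 + 0 \cdot 1\right) = - 33 \left(63 + 0\right) = \left(-33\right) 63 = -2079$)
$\left(-10699 + 31682\right) \left(s + 17881\right) = \left(-10699 + 31682\right) \left(-2079 + 17881\right) = 20983 \cdot 15802 = 331573366$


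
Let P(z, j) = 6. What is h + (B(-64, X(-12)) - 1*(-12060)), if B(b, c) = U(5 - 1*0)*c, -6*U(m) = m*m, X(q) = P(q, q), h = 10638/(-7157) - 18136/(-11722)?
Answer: 504836825553/41947177 ≈ 12035.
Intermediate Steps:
h = 2550358/41947177 (h = 10638*(-1/7157) - 18136*(-1/11722) = -10638/7157 + 9068/5861 = 2550358/41947177 ≈ 0.060799)
X(q) = 6
U(m) = -m²/6 (U(m) = -m*m/6 = -m²/6)
B(b, c) = -25*c/6 (B(b, c) = (-(5 - 1*0)²/6)*c = (-(5 + 0)²/6)*c = (-⅙*5²)*c = (-⅙*25)*c = -25*c/6)
h + (B(-64, X(-12)) - 1*(-12060)) = 2550358/41947177 + (-25/6*6 - 1*(-12060)) = 2550358/41947177 + (-25 + 12060) = 2550358/41947177 + 12035 = 504836825553/41947177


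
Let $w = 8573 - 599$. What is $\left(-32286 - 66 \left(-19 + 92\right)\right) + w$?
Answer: $-29130$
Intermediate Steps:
$w = 7974$
$\left(-32286 - 66 \left(-19 + 92\right)\right) + w = \left(-32286 - 66 \left(-19 + 92\right)\right) + 7974 = \left(-32286 - 4818\right) + 7974 = -37104 + 7974 = -29130$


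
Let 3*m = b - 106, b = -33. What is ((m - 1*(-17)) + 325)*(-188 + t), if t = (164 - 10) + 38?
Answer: 3548/3 ≈ 1182.7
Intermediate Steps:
m = -139/3 (m = (-33 - 106)/3 = (⅓)*(-139) = -139/3 ≈ -46.333)
t = 192 (t = 154 + 38 = 192)
((m - 1*(-17)) + 325)*(-188 + t) = ((-139/3 - 1*(-17)) + 325)*(-188 + 192) = ((-139/3 + 17) + 325)*4 = (-88/3 + 325)*4 = (887/3)*4 = 3548/3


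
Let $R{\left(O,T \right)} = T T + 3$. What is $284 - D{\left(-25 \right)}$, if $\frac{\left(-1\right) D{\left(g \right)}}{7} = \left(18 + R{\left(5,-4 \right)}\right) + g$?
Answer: $368$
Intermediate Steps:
$R{\left(O,T \right)} = 3 + T^{2}$ ($R{\left(O,T \right)} = T^{2} + 3 = 3 + T^{2}$)
$D{\left(g \right)} = -259 - 7 g$ ($D{\left(g \right)} = - 7 \left(\left(18 + \left(3 + \left(-4\right)^{2}\right)\right) + g\right) = - 7 \left(\left(18 + \left(3 + 16\right)\right) + g\right) = - 7 \left(\left(18 + 19\right) + g\right) = - 7 \left(37 + g\right) = -259 - 7 g$)
$284 - D{\left(-25 \right)} = 284 - \left(-259 - -175\right) = 284 - \left(-259 + 175\right) = 284 - -84 = 284 + 84 = 368$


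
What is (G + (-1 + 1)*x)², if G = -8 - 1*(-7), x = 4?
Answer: 1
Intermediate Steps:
G = -1 (G = -8 + 7 = -1)
(G + (-1 + 1)*x)² = (-1 + (-1 + 1)*4)² = (-1 + 0*4)² = (-1 + 0)² = (-1)² = 1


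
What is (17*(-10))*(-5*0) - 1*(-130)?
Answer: 130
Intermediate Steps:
(17*(-10))*(-5*0) - 1*(-130) = -170*0 + 130 = 0 + 130 = 130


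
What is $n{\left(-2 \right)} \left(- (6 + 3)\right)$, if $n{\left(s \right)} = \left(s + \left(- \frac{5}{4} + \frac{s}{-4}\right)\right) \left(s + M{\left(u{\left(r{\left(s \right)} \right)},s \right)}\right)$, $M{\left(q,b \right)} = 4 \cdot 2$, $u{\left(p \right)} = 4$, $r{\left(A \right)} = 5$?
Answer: $\frac{297}{2} \approx 148.5$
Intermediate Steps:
$M{\left(q,b \right)} = 8$
$n{\left(s \right)} = \left(8 + s\right) \left(- \frac{5}{4} + \frac{3 s}{4}\right)$ ($n{\left(s \right)} = \left(s + \left(- \frac{5}{4} + \frac{s}{-4}\right)\right) \left(s + 8\right) = \left(s + \left(\left(-5\right) \frac{1}{4} + s \left(- \frac{1}{4}\right)\right)\right) \left(8 + s\right) = \left(s - \left(\frac{5}{4} + \frac{s}{4}\right)\right) \left(8 + s\right) = \left(- \frac{5}{4} + \frac{3 s}{4}\right) \left(8 + s\right) = \left(8 + s\right) \left(- \frac{5}{4} + \frac{3 s}{4}\right)$)
$n{\left(-2 \right)} \left(- (6 + 3)\right) = \left(-10 + \frac{3 \left(-2\right)^{2}}{4} + \frac{19}{4} \left(-2\right)\right) \left(- (6 + 3)\right) = \left(-10 + \frac{3}{4} \cdot 4 - \frac{19}{2}\right) \left(\left(-1\right) 9\right) = \left(-10 + 3 - \frac{19}{2}\right) \left(-9\right) = \left(- \frac{33}{2}\right) \left(-9\right) = \frac{297}{2}$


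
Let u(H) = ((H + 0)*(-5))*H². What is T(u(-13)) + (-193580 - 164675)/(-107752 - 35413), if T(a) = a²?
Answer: 25220077548/209 ≈ 1.2067e+8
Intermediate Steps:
u(H) = -5*H³ (u(H) = (H*(-5))*H² = (-5*H)*H² = -5*H³)
T(u(-13)) + (-193580 - 164675)/(-107752 - 35413) = (-5*(-13)³)² + (-193580 - 164675)/(-107752 - 35413) = (-5*(-2197))² - 358255/(-143165) = 10985² - 358255*(-1/143165) = 120670225 + 523/209 = 25220077548/209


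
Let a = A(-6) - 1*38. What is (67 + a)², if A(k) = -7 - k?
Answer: 784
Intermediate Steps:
a = -39 (a = (-7 - 1*(-6)) - 1*38 = (-7 + 6) - 38 = -1 - 38 = -39)
(67 + a)² = (67 - 39)² = 28² = 784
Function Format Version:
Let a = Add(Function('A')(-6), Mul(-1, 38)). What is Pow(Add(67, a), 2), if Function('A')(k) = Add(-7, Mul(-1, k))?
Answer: 784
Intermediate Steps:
a = -39 (a = Add(Add(-7, Mul(-1, -6)), Mul(-1, 38)) = Add(Add(-7, 6), -38) = Add(-1, -38) = -39)
Pow(Add(67, a), 2) = Pow(Add(67, -39), 2) = Pow(28, 2) = 784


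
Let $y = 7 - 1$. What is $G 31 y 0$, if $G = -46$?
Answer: $0$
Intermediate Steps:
$y = 6$ ($y = 7 - 1 = 6$)
$G 31 y 0 = \left(-46\right) 31 \cdot 6 \cdot 0 = \left(-1426\right) 0 = 0$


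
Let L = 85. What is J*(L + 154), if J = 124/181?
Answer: 29636/181 ≈ 163.73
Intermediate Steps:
J = 124/181 (J = 124*(1/181) = 124/181 ≈ 0.68508)
J*(L + 154) = 124*(85 + 154)/181 = (124/181)*239 = 29636/181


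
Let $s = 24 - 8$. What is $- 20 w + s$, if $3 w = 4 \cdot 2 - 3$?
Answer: $- \frac{52}{3} \approx -17.333$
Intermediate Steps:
$s = 16$
$w = \frac{5}{3}$ ($w = \frac{4 \cdot 2 - 3}{3} = \frac{8 - 3}{3} = \frac{1}{3} \cdot 5 = \frac{5}{3} \approx 1.6667$)
$- 20 w + s = \left(-20\right) \frac{5}{3} + 16 = - \frac{100}{3} + 16 = - \frac{52}{3}$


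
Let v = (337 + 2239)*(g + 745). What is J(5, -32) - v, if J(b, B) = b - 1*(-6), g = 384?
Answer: -2908293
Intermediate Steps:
J(b, B) = 6 + b (J(b, B) = b + 6 = 6 + b)
v = 2908304 (v = (337 + 2239)*(384 + 745) = 2576*1129 = 2908304)
J(5, -32) - v = (6 + 5) - 1*2908304 = 11 - 2908304 = -2908293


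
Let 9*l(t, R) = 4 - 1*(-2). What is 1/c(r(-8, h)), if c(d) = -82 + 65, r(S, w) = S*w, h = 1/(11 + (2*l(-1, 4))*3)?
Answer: -1/17 ≈ -0.058824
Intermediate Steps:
l(t, R) = ⅔ (l(t, R) = (4 - 1*(-2))/9 = (4 + 2)/9 = (⅑)*6 = ⅔)
h = 1/15 (h = 1/(11 + (2*(⅔))*3) = 1/(11 + (4/3)*3) = 1/(11 + 4) = 1/15 ≈ 0.066667)
c(d) = -17
1/c(r(-8, h)) = 1/(-17) = -1/17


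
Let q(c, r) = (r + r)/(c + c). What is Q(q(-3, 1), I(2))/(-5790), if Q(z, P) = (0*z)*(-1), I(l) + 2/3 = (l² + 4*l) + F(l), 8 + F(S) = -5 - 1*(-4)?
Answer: 0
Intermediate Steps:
F(S) = -9 (F(S) = -8 + (-5 - 1*(-4)) = -8 + (-5 + 4) = -8 - 1 = -9)
I(l) = -29/3 + l² + 4*l (I(l) = -⅔ + ((l² + 4*l) - 9) = -⅔ + (-9 + l² + 4*l) = -29/3 + l² + 4*l)
q(c, r) = r/c (q(c, r) = (2*r)/((2*c)) = (2*r)*(1/(2*c)) = r/c)
Q(z, P) = 0 (Q(z, P) = 0*(-1) = 0)
Q(q(-3, 1), I(2))/(-5790) = 0/(-5790) = 0*(-1/5790) = 0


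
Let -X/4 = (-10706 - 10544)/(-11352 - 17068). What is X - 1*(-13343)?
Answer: 18956153/1421 ≈ 13340.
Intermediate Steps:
X = -4250/1421 (X = -4*(-10706 - 10544)/(-11352 - 17068) = -(-85000)/(-28420) = -(-85000)*(-1)/28420 = -4*2125/2842 = -4250/1421 ≈ -2.9909)
X - 1*(-13343) = -4250/1421 - 1*(-13343) = -4250/1421 + 13343 = 18956153/1421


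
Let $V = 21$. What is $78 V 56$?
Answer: $91728$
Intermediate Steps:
$78 V 56 = 78 \cdot 21 \cdot 56 = 1638 \cdot 56 = 91728$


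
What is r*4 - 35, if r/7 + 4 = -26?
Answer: -875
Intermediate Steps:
r = -210 (r = -28 + 7*(-26) = -28 - 182 = -210)
r*4 - 35 = -210*4 - 35 = -840 - 35 = -875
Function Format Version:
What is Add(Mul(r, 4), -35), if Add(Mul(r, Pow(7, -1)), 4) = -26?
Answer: -875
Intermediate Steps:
r = -210 (r = Add(-28, Mul(7, -26)) = Add(-28, -182) = -210)
Add(Mul(r, 4), -35) = Add(Mul(-210, 4), -35) = Add(-840, -35) = -875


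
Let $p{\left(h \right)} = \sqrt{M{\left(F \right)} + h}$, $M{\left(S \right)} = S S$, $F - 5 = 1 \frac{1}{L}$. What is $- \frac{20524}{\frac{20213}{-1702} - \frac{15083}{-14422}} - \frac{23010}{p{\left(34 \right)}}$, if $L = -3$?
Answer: $\frac{125946777964}{66460155} - \frac{34515 \sqrt{502}}{251} \approx -1185.9$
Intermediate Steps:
$F = \frac{14}{3}$ ($F = 5 + 1 \frac{1}{-3} = 5 + 1 \left(- \frac{1}{3}\right) = 5 - \frac{1}{3} = \frac{14}{3} \approx 4.6667$)
$M{\left(S \right)} = S^{2}$
$p{\left(h \right)} = \sqrt{\frac{196}{9} + h}$ ($p{\left(h \right)} = \sqrt{\left(\frac{14}{3}\right)^{2} + h} = \sqrt{\frac{196}{9} + h}$)
$- \frac{20524}{\frac{20213}{-1702} - \frac{15083}{-14422}} - \frac{23010}{p{\left(34 \right)}} = - \frac{20524}{\frac{20213}{-1702} - \frac{15083}{-14422}} - \frac{23010}{\frac{1}{3} \sqrt{196 + 9 \cdot 34}} = - \frac{20524}{20213 \left(- \frac{1}{1702}\right) - - \frac{15083}{14422}} - \frac{23010}{\frac{1}{3} \sqrt{196 + 306}} = - \frac{20524}{- \frac{20213}{1702} + \frac{15083}{14422}} - \frac{23010}{\frac{1}{3} \sqrt{502}} = - \frac{20524}{- \frac{66460155}{6136561}} - 23010 \frac{3 \sqrt{502}}{502} = \left(-20524\right) \left(- \frac{6136561}{66460155}\right) - \frac{34515 \sqrt{502}}{251} = \frac{125946777964}{66460155} - \frac{34515 \sqrt{502}}{251}$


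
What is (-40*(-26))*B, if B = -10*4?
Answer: -41600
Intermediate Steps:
B = -40
(-40*(-26))*B = -40*(-26)*(-40) = 1040*(-40) = -41600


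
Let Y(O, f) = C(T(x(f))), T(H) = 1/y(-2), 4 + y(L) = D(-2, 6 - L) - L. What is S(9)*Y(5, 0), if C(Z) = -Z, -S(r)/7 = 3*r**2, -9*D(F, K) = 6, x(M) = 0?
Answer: -5103/8 ≈ -637.88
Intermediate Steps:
D(F, K) = -2/3 (D(F, K) = -1/9*6 = -2/3)
y(L) = -14/3 - L (y(L) = -4 + (-2/3 - L) = -14/3 - L)
T(H) = -3/8 (T(H) = 1/(-14/3 - 1*(-2)) = 1/(-14/3 + 2) = 1/(-8/3) = -3/8)
S(r) = -21*r**2
Y(O, f) = 3/8 (Y(O, f) = -1*(-3/8) = 3/8)
S(9)*Y(5, 0) = -21*9**2*(3/8) = -21*81*(3/8) = -1701*3/8 = -5103/8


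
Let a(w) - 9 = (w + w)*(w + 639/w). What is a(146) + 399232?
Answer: 443151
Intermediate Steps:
a(w) = 9 + 2*w*(w + 639/w) (a(w) = 9 + (w + w)*(w + 639/w) = 9 + (2*w)*(w + 639/w) = 9 + 2*w*(w + 639/w))
a(146) + 399232 = (1287 + 2*146²) + 399232 = (1287 + 2*21316) + 399232 = (1287 + 42632) + 399232 = 43919 + 399232 = 443151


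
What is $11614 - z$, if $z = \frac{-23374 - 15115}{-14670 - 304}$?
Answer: $\frac{173869547}{14974} \approx 11611.0$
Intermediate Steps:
$z = \frac{38489}{14974}$ ($z = - \frac{38489}{-14974} = \left(-38489\right) \left(- \frac{1}{14974}\right) = \frac{38489}{14974} \approx 2.5704$)
$11614 - z = 11614 - \frac{38489}{14974} = \frac{173869547}{14974}$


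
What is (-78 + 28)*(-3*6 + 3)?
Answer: 750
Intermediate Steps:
(-78 + 28)*(-3*6 + 3) = -50*(-18 + 3) = -50*(-15) = 750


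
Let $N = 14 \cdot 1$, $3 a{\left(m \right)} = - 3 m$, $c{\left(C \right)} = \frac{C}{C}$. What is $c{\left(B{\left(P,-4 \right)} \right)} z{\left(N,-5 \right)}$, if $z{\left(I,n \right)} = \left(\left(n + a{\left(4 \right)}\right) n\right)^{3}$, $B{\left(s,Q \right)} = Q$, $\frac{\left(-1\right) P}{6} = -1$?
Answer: $91125$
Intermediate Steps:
$P = 6$ ($P = \left(-6\right) \left(-1\right) = 6$)
$c{\left(C \right)} = 1$
$a{\left(m \right)} = - m$ ($a{\left(m \right)} = \frac{\left(-3\right) m}{3} = - m$)
$N = 14$
$z{\left(I,n \right)} = n^{3} \left(-4 + n\right)^{3}$ ($z{\left(I,n \right)} = \left(\left(n - 4\right) n\right)^{3} = \left(\left(-4 + n\right) n\right)^{3} = \left(n \left(-4 + n\right)\right)^{3} = n^{3} \left(-4 + n\right)^{3}$)
$c{\left(B{\left(P,-4 \right)} \right)} z{\left(N,-5 \right)} = 1 \left(-5\right)^{3} \left(-4 - 5\right)^{3} = 1 \left(- 125 \left(-9\right)^{3}\right) = 1 \left(\left(-125\right) \left(-729\right)\right) = 1 \cdot 91125 = 91125$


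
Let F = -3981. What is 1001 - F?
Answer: 4982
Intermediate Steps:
1001 - F = 1001 - 1*(-3981) = 1001 + 3981 = 4982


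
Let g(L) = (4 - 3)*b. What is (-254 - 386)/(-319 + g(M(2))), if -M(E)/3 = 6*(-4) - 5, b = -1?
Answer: 2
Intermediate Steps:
M(E) = 87 (M(E) = -3*(6*(-4) - 5) = -3*(-24 - 5) = -3*(-29) = 87)
g(L) = -1 (g(L) = (4 - 3)*(-1) = 1*(-1) = -1)
(-254 - 386)/(-319 + g(M(2))) = (-254 - 386)/(-319 - 1) = -640/(-320) = -640*(-1/320) = 2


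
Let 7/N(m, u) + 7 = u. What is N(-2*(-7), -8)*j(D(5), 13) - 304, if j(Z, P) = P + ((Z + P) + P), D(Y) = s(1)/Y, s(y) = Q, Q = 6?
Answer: -8069/25 ≈ -322.76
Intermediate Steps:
s(y) = 6
D(Y) = 6/Y
N(m, u) = 7/(-7 + u)
j(Z, P) = Z + 3*P (j(Z, P) = P + ((P + Z) + P) = P + (Z + 2*P) = Z + 3*P)
N(-2*(-7), -8)*j(D(5), 13) - 304 = (7/(-7 - 8))*(6/5 + 3*13) - 304 = (7/(-15))*(6*(⅕) + 39) - 304 = (7*(-1/15))*(6/5 + 39) - 304 = -7/15*201/5 - 304 = -469/25 - 304 = -8069/25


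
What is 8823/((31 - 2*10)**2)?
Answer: 8823/121 ≈ 72.917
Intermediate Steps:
8823/((31 - 2*10)**2) = 8823/((31 - 20)**2) = 8823/(11**2) = 8823/121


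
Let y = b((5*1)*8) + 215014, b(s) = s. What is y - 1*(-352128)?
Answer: 567182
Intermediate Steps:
y = 215054 (y = (5*1)*8 + 215014 = 5*8 + 215014 = 40 + 215014 = 215054)
y - 1*(-352128) = 215054 - 1*(-352128) = 215054 + 352128 = 567182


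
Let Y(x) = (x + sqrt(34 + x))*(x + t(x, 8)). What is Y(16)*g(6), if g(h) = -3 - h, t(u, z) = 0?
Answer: -2304 - 720*sqrt(2) ≈ -3322.2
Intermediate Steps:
Y(x) = x*(x + sqrt(34 + x)) (Y(x) = (x + sqrt(34 + x))*(x + 0) = (x + sqrt(34 + x))*x = x*(x + sqrt(34 + x)))
Y(16)*g(6) = (16*(16 + sqrt(34 + 16)))*(-3 - 1*6) = (16*(16 + sqrt(50)))*(-3 - 6) = (16*(16 + 5*sqrt(2)))*(-9) = (256 + 80*sqrt(2))*(-9) = -2304 - 720*sqrt(2)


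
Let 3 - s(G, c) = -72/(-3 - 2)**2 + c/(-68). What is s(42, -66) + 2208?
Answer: 1880973/850 ≈ 2212.9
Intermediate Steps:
s(G, c) = 147/25 + c/68 (s(G, c) = 3 - (-72/(-3 - 2)**2 + c/(-68)) = 3 - (-72/((-5)**2) + c*(-1/68)) = 3 - (-72/25 - c/68) = 3 + (72/25 + c/68) = 147/25 + c/68)
s(42, -66) + 2208 = (147/25 + (1/68)*(-66)) + 2208 = (147/25 - 33/34) + 2208 = 4173/850 + 2208 = 1880973/850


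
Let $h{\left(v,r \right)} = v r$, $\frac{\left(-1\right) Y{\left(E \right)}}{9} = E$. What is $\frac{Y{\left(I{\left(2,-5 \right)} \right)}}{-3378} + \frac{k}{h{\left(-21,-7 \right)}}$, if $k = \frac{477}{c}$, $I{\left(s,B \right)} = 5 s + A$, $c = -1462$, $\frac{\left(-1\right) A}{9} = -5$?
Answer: $\frac{2910309}{20166097} \approx 0.14432$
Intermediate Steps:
$A = 45$ ($A = \left(-9\right) \left(-5\right) = 45$)
$I{\left(s,B \right)} = 45 + 5 s$ ($I{\left(s,B \right)} = 5 s + 45 = 45 + 5 s$)
$Y{\left(E \right)} = - 9 E$
$k = - \frac{477}{1462}$ ($k = \frac{477}{-1462} = 477 \left(- \frac{1}{1462}\right) = - \frac{477}{1462} \approx -0.32627$)
$h{\left(v,r \right)} = r v$
$\frac{Y{\left(I{\left(2,-5 \right)} \right)}}{-3378} + \frac{k}{h{\left(-21,-7 \right)}} = \frac{\left(-9\right) \left(45 + 5 \cdot 2\right)}{-3378} - \frac{477}{1462 \left(\left(-7\right) \left(-21\right)\right)} = - 9 \left(45 + 10\right) \left(- \frac{1}{3378}\right) - \frac{477}{1462 \cdot 147} = \left(-9\right) 55 \left(- \frac{1}{3378}\right) - \frac{159}{71638} = \left(-495\right) \left(- \frac{1}{3378}\right) - \frac{159}{71638} = \frac{165}{1126} - \frac{159}{71638} = \frac{2910309}{20166097}$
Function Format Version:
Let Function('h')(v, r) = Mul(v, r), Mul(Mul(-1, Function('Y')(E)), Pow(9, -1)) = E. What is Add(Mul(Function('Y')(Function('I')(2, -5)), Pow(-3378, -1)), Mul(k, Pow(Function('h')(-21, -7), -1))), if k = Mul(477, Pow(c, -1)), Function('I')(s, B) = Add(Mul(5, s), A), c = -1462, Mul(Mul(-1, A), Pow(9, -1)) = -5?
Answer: Rational(2910309, 20166097) ≈ 0.14432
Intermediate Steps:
A = 45 (A = Mul(-9, -5) = 45)
Function('I')(s, B) = Add(45, Mul(5, s)) (Function('I')(s, B) = Add(Mul(5, s), 45) = Add(45, Mul(5, s)))
Function('Y')(E) = Mul(-9, E)
k = Rational(-477, 1462) (k = Mul(477, Pow(-1462, -1)) = Mul(477, Rational(-1, 1462)) = Rational(-477, 1462) ≈ -0.32627)
Function('h')(v, r) = Mul(r, v)
Add(Mul(Function('Y')(Function('I')(2, -5)), Pow(-3378, -1)), Mul(k, Pow(Function('h')(-21, -7), -1))) = Add(Mul(Mul(-9, Add(45, Mul(5, 2))), Pow(-3378, -1)), Mul(Rational(-477, 1462), Pow(Mul(-7, -21), -1))) = Add(Mul(Mul(-9, Add(45, 10)), Rational(-1, 3378)), Mul(Rational(-477, 1462), Pow(147, -1))) = Add(Mul(Mul(-9, 55), Rational(-1, 3378)), Mul(Rational(-477, 1462), Rational(1, 147))) = Add(Mul(-495, Rational(-1, 3378)), Rational(-159, 71638)) = Add(Rational(165, 1126), Rational(-159, 71638)) = Rational(2910309, 20166097)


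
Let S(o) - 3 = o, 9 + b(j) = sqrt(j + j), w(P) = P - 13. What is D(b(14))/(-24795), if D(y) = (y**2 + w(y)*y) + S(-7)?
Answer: -331/24795 + 98*sqrt(7)/24795 ≈ -0.0028924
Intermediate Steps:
w(P) = -13 + P
b(j) = -9 + sqrt(2)*sqrt(j) (b(j) = -9 + sqrt(j + j) = -9 + sqrt(2*j) = -9 + sqrt(2)*sqrt(j))
S(o) = 3 + o
D(y) = -4 + y**2 + y*(-13 + y) (D(y) = (y**2 + (-13 + y)*y) + (3 - 7) = (y**2 + y*(-13 + y)) - 4 = -4 + y**2 + y*(-13 + y))
D(b(14))/(-24795) = (-4 + (-9 + sqrt(2)*sqrt(14))**2 + (-9 + sqrt(2)*sqrt(14))*(-13 + (-9 + sqrt(2)*sqrt(14))))/(-24795) = (-4 + (-9 + 2*sqrt(7))**2 + (-9 + 2*sqrt(7))*(-13 + (-9 + 2*sqrt(7))))*(-1/24795) = (-4 + (-9 + 2*sqrt(7))**2 + (-9 + 2*sqrt(7))*(-22 + 2*sqrt(7)))*(-1/24795) = (-4 + (-9 + 2*sqrt(7))**2 + (-22 + 2*sqrt(7))*(-9 + 2*sqrt(7)))*(-1/24795) = 4/24795 - (-9 + 2*sqrt(7))**2/24795 - (-22 + 2*sqrt(7))*(-9 + 2*sqrt(7))/24795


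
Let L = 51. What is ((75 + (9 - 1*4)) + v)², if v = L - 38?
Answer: 8649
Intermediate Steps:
v = 13 (v = 51 - 38 = 13)
((75 + (9 - 1*4)) + v)² = ((75 + (9 - 1*4)) + 13)² = ((75 + (9 - 4)) + 13)² = ((75 + 5) + 13)² = (80 + 13)² = 93² = 8649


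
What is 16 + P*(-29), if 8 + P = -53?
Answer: 1785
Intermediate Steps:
P = -61 (P = -8 - 53 = -61)
16 + P*(-29) = 16 - 61*(-29) = 16 + 1769 = 1785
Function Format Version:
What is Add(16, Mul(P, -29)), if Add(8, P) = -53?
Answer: 1785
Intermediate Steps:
P = -61 (P = Add(-8, -53) = -61)
Add(16, Mul(P, -29)) = Add(16, Mul(-61, -29)) = Add(16, 1769) = 1785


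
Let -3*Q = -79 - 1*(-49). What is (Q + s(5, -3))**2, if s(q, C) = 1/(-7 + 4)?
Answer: 841/9 ≈ 93.444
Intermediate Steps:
s(q, C) = -1/3 (s(q, C) = 1/(-3) = -1/3)
Q = 10 (Q = -(-79 - 1*(-49))/3 = -(-79 + 49)/3 = -1/3*(-30) = 10)
(Q + s(5, -3))**2 = (10 - 1/3)**2 = (29/3)**2 = 841/9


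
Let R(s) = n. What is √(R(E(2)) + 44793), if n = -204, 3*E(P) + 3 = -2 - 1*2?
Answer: √44589 ≈ 211.16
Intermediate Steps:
E(P) = -7/3 (E(P) = -1 + (-2 - 1*2)/3 = -1 + (-2 - 2)/3 = -1 + (⅓)*(-4) = -1 - 4/3 = -7/3)
R(s) = -204
√(R(E(2)) + 44793) = √(-204 + 44793) = √44589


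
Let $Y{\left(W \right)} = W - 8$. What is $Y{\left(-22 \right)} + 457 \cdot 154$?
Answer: $70348$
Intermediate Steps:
$Y{\left(W \right)} = -8 + W$
$Y{\left(-22 \right)} + 457 \cdot 154 = \left(-8 - 22\right) + 457 \cdot 154 = -30 + 70378 = 70348$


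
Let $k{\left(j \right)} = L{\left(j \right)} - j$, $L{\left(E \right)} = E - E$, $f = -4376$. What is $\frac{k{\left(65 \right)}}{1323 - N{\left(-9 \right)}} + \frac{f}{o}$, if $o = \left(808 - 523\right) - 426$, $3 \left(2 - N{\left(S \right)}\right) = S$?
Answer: $\frac{5758403}{185838} \approx 30.986$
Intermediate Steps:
$N{\left(S \right)} = 2 - \frac{S}{3}$
$L{\left(E \right)} = 0$
$k{\left(j \right)} = - j$ ($k{\left(j \right)} = 0 - j = - j$)
$o = -141$ ($o = \left(808 + \left(-664 + 141\right)\right) - 426 = \left(808 - 523\right) - 426 = 285 - 426 = -141$)
$\frac{k{\left(65 \right)}}{1323 - N{\left(-9 \right)}} + \frac{f}{o} = \frac{\left(-1\right) 65}{1323 - \left(2 - -3\right)} - \frac{4376}{-141} = - \frac{65}{1323 - \left(2 + 3\right)} - - \frac{4376}{141} = - \frac{65}{1323 - 5} + \frac{4376}{141} = - \frac{65}{1318} + \frac{4376}{141} = \frac{5758403}{185838}$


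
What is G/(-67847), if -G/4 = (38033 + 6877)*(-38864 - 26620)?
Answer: -691973280/3991 ≈ -1.7338e+5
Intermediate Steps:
G = 11763545760 (G = -4*(38033 + 6877)*(-38864 - 26620) = -179640*(-65484) = -4*(-2940886440) = 11763545760)
G/(-67847) = 11763545760/(-67847) = 11763545760*(-1/67847) = -691973280/3991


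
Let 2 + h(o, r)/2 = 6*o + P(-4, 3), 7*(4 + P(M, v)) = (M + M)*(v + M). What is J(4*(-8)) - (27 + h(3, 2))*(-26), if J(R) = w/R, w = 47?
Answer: 310007/224 ≈ 1384.0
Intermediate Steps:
P(M, v) = -4 + 2*M*(M + v)/7 (P(M, v) = -4 + ((M + M)*(v + M))/7 = -4 + ((2*M)*(M + v))/7 = -4 + (2*M*(M + v))/7 = -4 + 2*M*(M + v)/7)
h(o, r) = -68/7 + 12*o (h(o, r) = -4 + 2*(6*o + (-4 + (2/7)*(-4)**2 + (2/7)*(-4)*3)) = -4 + 2*(6*o + (-4 + (2/7)*16 - 24/7)) = -4 + 2*(6*o + (-4 + 32/7 - 24/7)) = -4 + 2*(6*o - 20/7) = -4 + 2*(-20/7 + 6*o) = -4 + (-40/7 + 12*o) = -68/7 + 12*o)
J(R) = 47/R
J(4*(-8)) - (27 + h(3, 2))*(-26) = 47/((4*(-8))) - (27 + (-68/7 + 12*3))*(-26) = 47/(-32) - (27 + (-68/7 + 36))*(-26) = 47*(-1/32) - (27 + 184/7)*(-26) = -47/32 - 373*(-26)/7 = -47/32 - 1*(-9698/7) = -47/32 + 9698/7 = 310007/224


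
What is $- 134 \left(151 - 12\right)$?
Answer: $-18626$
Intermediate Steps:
$- 134 \left(151 - 12\right) = \left(-134\right) 139 = -18626$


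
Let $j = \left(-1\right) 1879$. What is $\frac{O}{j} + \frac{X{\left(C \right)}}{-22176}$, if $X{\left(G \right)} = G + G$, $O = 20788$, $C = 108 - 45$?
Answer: $- \frac{3660567}{330704} \approx -11.069$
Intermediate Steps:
$C = 63$ ($C = 108 - 45 = 63$)
$j = -1879$
$X{\left(G \right)} = 2 G$
$\frac{O}{j} + \frac{X{\left(C \right)}}{-22176} = \frac{20788}{-1879} + \frac{2 \cdot 63}{-22176} = 20788 \left(- \frac{1}{1879}\right) + 126 \left(- \frac{1}{22176}\right) = - \frac{20788}{1879} - \frac{1}{176} = - \frac{3660567}{330704}$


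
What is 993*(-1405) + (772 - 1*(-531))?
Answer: -1393862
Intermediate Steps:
993*(-1405) + (772 - 1*(-531)) = -1395165 + (772 + 531) = -1395165 + 1303 = -1393862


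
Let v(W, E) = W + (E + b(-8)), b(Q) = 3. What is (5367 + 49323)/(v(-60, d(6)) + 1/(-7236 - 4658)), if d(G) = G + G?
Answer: -650482860/535231 ≈ -1215.3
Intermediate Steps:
d(G) = 2*G
v(W, E) = 3 + E + W (v(W, E) = W + (E + 3) = W + (3 + E) = 3 + E + W)
(5367 + 49323)/(v(-60, d(6)) + 1/(-7236 - 4658)) = (5367 + 49323)/((3 + 2*6 - 60) + 1/(-7236 - 4658)) = 54690/((3 + 12 - 60) + 1/(-11894)) = 54690/(-45 - 1/11894) = 54690/(-535231/11894) = 54690*(-11894/535231) = -650482860/535231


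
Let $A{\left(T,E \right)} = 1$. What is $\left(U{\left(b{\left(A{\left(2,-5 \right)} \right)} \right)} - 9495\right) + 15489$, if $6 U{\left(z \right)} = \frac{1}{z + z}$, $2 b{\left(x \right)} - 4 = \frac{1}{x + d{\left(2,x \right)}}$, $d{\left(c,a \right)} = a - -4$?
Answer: $\frac{149851}{25} \approx 5994.0$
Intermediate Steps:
$d{\left(c,a \right)} = 4 + a$ ($d{\left(c,a \right)} = a + 4 = 4 + a$)
$b{\left(x \right)} = 2 + \frac{1}{2 \left(4 + 2 x\right)}$ ($b{\left(x \right)} = 2 + \frac{1}{2 \left(x + \left(4 + x\right)\right)} = 2 + \frac{1}{2 \left(4 + 2 x\right)}$)
$U{\left(z \right)} = \frac{1}{12 z}$ ($U{\left(z \right)} = \frac{1}{6 \left(z + z\right)} = \frac{1}{6 \cdot 2 z} = \frac{\frac{1}{2} \frac{1}{z}}{6} = \frac{1}{12 z}$)
$\left(U{\left(b{\left(A{\left(2,-5 \right)} \right)} \right)} - 9495\right) + 15489 = \left(\frac{1}{12 \frac{17 + 8 \cdot 1}{4 \left(2 + 1\right)}} - 9495\right) + 15489 = \left(\frac{1}{12 \frac{17 + 8}{4 \cdot 3}} - 9495\right) + 15489 = \left(\frac{1}{12 \cdot \frac{1}{4} \cdot \frac{1}{3} \cdot 25} - 9495\right) + 15489 = \left(\frac{1}{12 \cdot \frac{25}{12}} - 9495\right) + 15489 = \left(\frac{1}{12} \cdot \frac{12}{25} - 9495\right) + 15489 = \left(\frac{1}{25} - 9495\right) + 15489 = - \frac{237374}{25} + 15489 = \frac{149851}{25}$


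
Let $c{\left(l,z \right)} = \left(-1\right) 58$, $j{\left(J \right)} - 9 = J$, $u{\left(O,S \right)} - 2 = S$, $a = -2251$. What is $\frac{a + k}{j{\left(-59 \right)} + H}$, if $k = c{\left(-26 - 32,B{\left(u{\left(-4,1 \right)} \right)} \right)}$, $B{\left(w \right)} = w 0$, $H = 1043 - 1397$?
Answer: $\frac{2309}{404} \approx 5.7153$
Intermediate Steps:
$u{\left(O,S \right)} = 2 + S$
$j{\left(J \right)} = 9 + J$
$H = -354$
$B{\left(w \right)} = 0$
$c{\left(l,z \right)} = -58$
$k = -58$
$\frac{a + k}{j{\left(-59 \right)} + H} = \frac{-2251 - 58}{\left(9 - 59\right) - 354} = - \frac{2309}{-50 - 354} = - \frac{2309}{-404} = \left(-2309\right) \left(- \frac{1}{404}\right) = \frac{2309}{404}$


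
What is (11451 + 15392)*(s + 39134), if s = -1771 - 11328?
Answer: 698857505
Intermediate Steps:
s = -13099
(11451 + 15392)*(s + 39134) = (11451 + 15392)*(-13099 + 39134) = 26843*26035 = 698857505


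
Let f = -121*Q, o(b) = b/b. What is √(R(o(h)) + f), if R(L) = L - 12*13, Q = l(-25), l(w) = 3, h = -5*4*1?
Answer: I*√518 ≈ 22.76*I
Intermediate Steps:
h = -20 (h = -20*1 = -20)
o(b) = 1
Q = 3
f = -363 (f = -121*3 = -363)
R(L) = -156 + L (R(L) = L - 156 = -156 + L)
√(R(o(h)) + f) = √((-156 + 1) - 363) = √(-155 - 363) = √(-518) = I*√518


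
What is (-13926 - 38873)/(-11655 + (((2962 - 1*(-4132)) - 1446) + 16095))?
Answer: -52799/10088 ≈ -5.2338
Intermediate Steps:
(-13926 - 38873)/(-11655 + (((2962 - 1*(-4132)) - 1446) + 16095)) = -52799/(-11655 + (((2962 + 4132) - 1446) + 16095)) = -52799/(-11655 + ((7094 - 1446) + 16095)) = -52799/(-11655 + (5648 + 16095)) = -52799/(-11655 + 21743) = -52799/10088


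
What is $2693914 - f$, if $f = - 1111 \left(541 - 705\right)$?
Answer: $2511710$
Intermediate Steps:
$f = 182204$ ($f = \left(-1111\right) \left(-164\right) = 182204$)
$2693914 - f = 2693914 - 182204 = 2511710$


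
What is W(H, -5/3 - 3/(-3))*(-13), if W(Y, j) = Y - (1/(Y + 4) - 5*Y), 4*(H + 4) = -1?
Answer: 559/2 ≈ 279.50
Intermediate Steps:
H = -17/4 (H = -4 + (¼)*(-1) = -4 - ¼ = -17/4 ≈ -4.2500)
W(Y, j) = -1/(4 + Y) + 6*Y (W(Y, j) = Y - (1/(4 + Y) - 5*Y) = Y + (-1/(4 + Y) + 5*Y) = -1/(4 + Y) + 6*Y)
W(H, -5/3 - 3/(-3))*(-13) = ((-1 + 6*(-17/4)² + 24*(-17/4))/(4 - 17/4))*(-13) = ((-1 + 6*(289/16) - 102)/(-¼))*(-13) = -4*(-1 + 867/8 - 102)*(-13) = -4*43/8*(-13) = -43/2*(-13) = 559/2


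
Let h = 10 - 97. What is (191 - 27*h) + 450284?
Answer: 452824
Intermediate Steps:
h = -87
(191 - 27*h) + 450284 = (191 - 27*(-87)) + 450284 = (191 + 2349) + 450284 = 2540 + 450284 = 452824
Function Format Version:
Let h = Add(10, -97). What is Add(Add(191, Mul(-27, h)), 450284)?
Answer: 452824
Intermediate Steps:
h = -87
Add(Add(191, Mul(-27, h)), 450284) = Add(Add(191, Mul(-27, -87)), 450284) = Add(Add(191, 2349), 450284) = Add(2540, 450284) = 452824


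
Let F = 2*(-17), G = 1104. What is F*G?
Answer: -37536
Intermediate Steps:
F = -34
F*G = -34*1104 = -37536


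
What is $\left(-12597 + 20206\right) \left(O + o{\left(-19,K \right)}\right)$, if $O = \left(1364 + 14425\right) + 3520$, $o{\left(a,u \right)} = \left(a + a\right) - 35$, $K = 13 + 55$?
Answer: $146366724$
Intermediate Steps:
$K = 68$
$o{\left(a,u \right)} = -35 + 2 a$ ($o{\left(a,u \right)} = 2 a - 35 = -35 + 2 a$)
$O = 19309$ ($O = 15789 + 3520 = 19309$)
$\left(-12597 + 20206\right) \left(O + o{\left(-19,K \right)}\right) = \left(-12597 + 20206\right) \left(19309 + \left(-35 + 2 \left(-19\right)\right)\right) = 7609 \left(19309 - 73\right) = 7609 \cdot 19236 = 146366724$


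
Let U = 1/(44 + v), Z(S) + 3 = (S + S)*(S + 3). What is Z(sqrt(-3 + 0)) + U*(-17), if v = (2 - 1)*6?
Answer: -467/50 + 6*I*sqrt(3) ≈ -9.34 + 10.392*I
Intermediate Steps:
v = 6 (v = 1*6 = 6)
Z(S) = -3 + 2*S*(3 + S) (Z(S) = -3 + (S + S)*(S + 3) = -3 + (2*S)*(3 + S) = -3 + 2*S*(3 + S))
U = 1/50 (U = 1/(44 + 6) = 1/50 ≈ 0.020000)
Z(sqrt(-3 + 0)) + U*(-17) = (-3 + 2*(sqrt(-3 + 0))**2 + 6*sqrt(-3 + 0)) + (1/50)*(-17) = (-3 + 2*(sqrt(-3))**2 + 6*sqrt(-3)) - 17/50 = (-3 + 2*(I*sqrt(3))**2 + 6*(I*sqrt(3))) - 17/50 = (-3 + 2*(-3) + 6*I*sqrt(3)) - 17/50 = (-3 - 6 + 6*I*sqrt(3)) - 17/50 = (-9 + 6*I*sqrt(3)) - 17/50 = -467/50 + 6*I*sqrt(3)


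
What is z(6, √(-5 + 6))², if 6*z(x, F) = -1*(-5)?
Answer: 25/36 ≈ 0.69444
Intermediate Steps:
z(x, F) = ⅚ (z(x, F) = (-1*(-5))/6 = (⅙)*5 = ⅚)
z(6, √(-5 + 6))² = (⅚)² = 25/36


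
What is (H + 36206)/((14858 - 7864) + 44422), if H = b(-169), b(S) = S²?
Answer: 64767/51416 ≈ 1.2597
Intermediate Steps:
H = 28561 (H = (-169)² = 28561)
(H + 36206)/((14858 - 7864) + 44422) = (28561 + 36206)/((14858 - 7864) + 44422) = 64767/(6994 + 44422) = 64767/51416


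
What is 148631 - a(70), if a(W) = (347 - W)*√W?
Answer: 148631 - 277*√70 ≈ 1.4631e+5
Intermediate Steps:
a(W) = √W*(347 - W)
148631 - a(70) = 148631 - √70*(347 - 1*70) = 148631 - √70*(347 - 70) = 148631 - √70*277 = 148631 - 277*√70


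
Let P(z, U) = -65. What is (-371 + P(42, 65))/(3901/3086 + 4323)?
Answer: -1345496/13344679 ≈ -0.10083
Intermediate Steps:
(-371 + P(42, 65))/(3901/3086 + 4323) = (-371 - 65)/(3901/3086 + 4323) = -436/(3901*(1/3086) + 4323) = -436/(3901/3086 + 4323) = -436/13344679/3086 = -436*3086/13344679 = -1345496/13344679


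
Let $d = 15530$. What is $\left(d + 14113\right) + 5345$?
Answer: $34988$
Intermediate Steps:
$\left(d + 14113\right) + 5345 = \left(15530 + 14113\right) + 5345 = 29643 + 5345 = 34988$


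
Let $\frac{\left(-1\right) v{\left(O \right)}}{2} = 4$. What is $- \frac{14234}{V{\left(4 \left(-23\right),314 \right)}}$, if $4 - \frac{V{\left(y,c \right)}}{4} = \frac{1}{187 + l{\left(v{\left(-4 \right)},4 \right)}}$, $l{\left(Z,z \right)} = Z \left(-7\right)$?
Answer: $- \frac{1729431}{1942} \approx -890.54$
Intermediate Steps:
$v{\left(O \right)} = -8$ ($v{\left(O \right)} = \left(-2\right) 4 = -8$)
$l{\left(Z,z \right)} = - 7 Z$
$V{\left(y,c \right)} = \frac{3884}{243}$ ($V{\left(y,c \right)} = 16 - \frac{4}{187 - -56} = 16 - \frac{4}{187 + 56} = 16 - \frac{4}{243} = \frac{3884}{243}$)
$- \frac{14234}{V{\left(4 \left(-23\right),314 \right)}} = - \frac{14234}{\frac{3884}{243}} = \left(-14234\right) \frac{243}{3884} = - \frac{1729431}{1942}$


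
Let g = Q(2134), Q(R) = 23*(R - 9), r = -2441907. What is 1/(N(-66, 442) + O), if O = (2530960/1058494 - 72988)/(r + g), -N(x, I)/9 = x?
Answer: 316626251726/188085650378883 ≈ 0.0016834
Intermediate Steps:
Q(R) = -207 + 23*R (Q(R) = 23*(-9 + R) = -207 + 23*R)
g = 48875 (g = -207 + 23*2134 = -207 + 49082 = 48875)
N(x, I) = -9*x
O = 9656853639/316626251726 (O = (2530960/1058494 - 72988)/(-2441907 + 48875) = (2530960*(1/1058494) - 72988)/(-2393032) = (1265480/529247 - 72988)*(-1/2393032) = -38627414556/529247*(-1/2393032) = 9656853639/316626251726 ≈ 0.030499)
1/(N(-66, 442) + O) = 1/(-9*(-66) + 9656853639/316626251726) = 1/(594 + 9656853639/316626251726) = 1/(188085650378883/316626251726) = 316626251726/188085650378883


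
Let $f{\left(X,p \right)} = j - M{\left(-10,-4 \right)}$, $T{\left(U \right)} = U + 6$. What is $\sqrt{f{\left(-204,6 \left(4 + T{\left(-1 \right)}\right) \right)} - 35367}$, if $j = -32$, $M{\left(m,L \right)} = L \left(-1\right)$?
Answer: $i \sqrt{35403} \approx 188.16 i$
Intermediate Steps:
$T{\left(U \right)} = 6 + U$
$M{\left(m,L \right)} = - L$
$f{\left(X,p \right)} = -36$ ($f{\left(X,p \right)} = -32 - \left(-1\right) \left(-4\right) = -32 - 4 = -36$)
$\sqrt{f{\left(-204,6 \left(4 + T{\left(-1 \right)}\right) \right)} - 35367} = \sqrt{-36 - 35367} = \sqrt{-35403} = i \sqrt{35403}$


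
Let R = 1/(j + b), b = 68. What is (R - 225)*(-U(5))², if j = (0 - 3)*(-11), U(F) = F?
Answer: -568100/101 ≈ -5624.8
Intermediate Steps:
j = 33 (j = -3*(-11) = 33)
R = 1/101 (R = 1/(33 + 68) = 1/101 ≈ 0.0099010)
(R - 225)*(-U(5))² = (1/101 - 225)*(-1*5)² = -22724/101*(-5)² = -22724/101*25 = -568100/101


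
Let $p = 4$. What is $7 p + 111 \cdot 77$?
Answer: $8575$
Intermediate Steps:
$7 p + 111 \cdot 77 = 7 \cdot 4 + 111 \cdot 77 = 28 + 8547 = 8575$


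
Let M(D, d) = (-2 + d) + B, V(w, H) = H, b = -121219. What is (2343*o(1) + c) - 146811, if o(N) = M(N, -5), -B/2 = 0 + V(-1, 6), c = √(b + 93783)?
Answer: -191328 + 38*I*√19 ≈ -1.9133e+5 + 165.64*I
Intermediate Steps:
c = 38*I*√19 (c = √(-121219 + 93783) = √(-27436) = 38*I*√19 ≈ 165.64*I)
B = -12 (B = -2*(0 + 6) = -2*6 = -12)
M(D, d) = -14 + d (M(D, d) = (-2 + d) - 12 = -14 + d)
o(N) = -19 (o(N) = -14 - 5 = -19)
(2343*o(1) + c) - 146811 = (2343*(-19) + 38*I*√19) - 146811 = (-44517 + 38*I*√19) - 146811 = -191328 + 38*I*√19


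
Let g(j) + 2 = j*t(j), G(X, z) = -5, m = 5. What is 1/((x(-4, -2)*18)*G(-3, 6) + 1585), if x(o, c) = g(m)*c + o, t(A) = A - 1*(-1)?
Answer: 1/6985 ≈ 0.00014316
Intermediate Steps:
t(A) = 1 + A (t(A) = A + 1 = 1 + A)
g(j) = -2 + j*(1 + j)
x(o, c) = o + 28*c (x(o, c) = (-2 + 5*(1 + 5))*c + o = (-2 + 5*6)*c + o = (-2 + 30)*c + o = 28*c + o = o + 28*c)
1/((x(-4, -2)*18)*G(-3, 6) + 1585) = 1/(((-4 + 28*(-2))*18)*(-5) + 1585) = 1/(((-4 - 56)*18)*(-5) + 1585) = 1/(-60*18*(-5) + 1585) = 1/(-1080*(-5) + 1585) = 1/(5400 + 1585) = 1/6985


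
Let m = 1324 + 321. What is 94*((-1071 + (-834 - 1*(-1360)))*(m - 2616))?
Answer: 49744330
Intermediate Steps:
m = 1645
94*((-1071 + (-834 - 1*(-1360)))*(m - 2616)) = 94*((-1071 + (-834 - 1*(-1360)))*(1645 - 2616)) = 94*((-1071 + (-834 + 1360))*(-971)) = 94*((-1071 + 526)*(-971)) = 94*(-545*(-971)) = 94*529195 = 49744330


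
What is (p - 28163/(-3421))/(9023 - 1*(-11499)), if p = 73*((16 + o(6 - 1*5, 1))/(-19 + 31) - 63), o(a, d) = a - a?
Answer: -23058058/105308643 ≈ -0.21896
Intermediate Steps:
o(a, d) = 0
p = -13505/3 (p = 73*((16 + 0)/(-19 + 31) - 63) = 73*(16/12 - 63) = 73*(16*(1/12) - 63) = 73*(4/3 - 63) = 73*(-185/3) = -13505/3 ≈ -4501.7)
(p - 28163/(-3421))/(9023 - 1*(-11499)) = (-13505/3 - 28163/(-3421))/(9023 - 1*(-11499)) = (-13505/3 - 28163*(-1/3421))/(9023 + 11499) = (-13505/3 + 28163/3421)/20522 = -46116116/10263*1/20522 = -23058058/105308643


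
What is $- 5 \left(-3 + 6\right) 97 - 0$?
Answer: $-1455$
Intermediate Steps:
$- 5 \left(-3 + 6\right) 97 - 0 = \left(-5\right) 3 \cdot 97 + 0 = \left(-15\right) 97 + 0 = -1455 + 0 = -1455$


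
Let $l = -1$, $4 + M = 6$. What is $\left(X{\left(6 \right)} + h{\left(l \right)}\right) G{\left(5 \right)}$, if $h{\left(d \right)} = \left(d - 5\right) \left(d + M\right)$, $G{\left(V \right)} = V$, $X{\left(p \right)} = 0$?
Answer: $-30$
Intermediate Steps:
$M = 2$ ($M = -4 + 6 = 2$)
$h{\left(d \right)} = \left(-5 + d\right) \left(2 + d\right)$ ($h{\left(d \right)} = \left(d - 5\right) \left(d + 2\right) = \left(-5 + d\right) \left(2 + d\right)$)
$\left(X{\left(6 \right)} + h{\left(l \right)}\right) G{\left(5 \right)} = \left(0 - \left(7 - 1\right)\right) 5 = \left(0 + \left(-10 + 1 + 3\right)\right) 5 = \left(0 - 6\right) 5 = \left(-6\right) 5 = -30$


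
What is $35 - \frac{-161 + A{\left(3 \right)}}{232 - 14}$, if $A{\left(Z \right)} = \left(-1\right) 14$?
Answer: $\frac{7805}{218} \approx 35.803$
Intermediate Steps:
$A{\left(Z \right)} = -14$
$35 - \frac{-161 + A{\left(3 \right)}}{232 - 14} = 35 - \frac{-161 - 14}{232 - 14} = 35 - - \frac{175}{218} = 35 + \frac{175}{218} = \frac{7805}{218}$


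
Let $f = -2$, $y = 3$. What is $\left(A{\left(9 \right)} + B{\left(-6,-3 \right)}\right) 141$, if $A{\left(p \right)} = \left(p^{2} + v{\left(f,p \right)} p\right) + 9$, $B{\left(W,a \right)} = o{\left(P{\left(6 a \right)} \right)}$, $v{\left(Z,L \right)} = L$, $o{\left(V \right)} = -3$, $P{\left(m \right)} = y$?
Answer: $23688$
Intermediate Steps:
$P{\left(m \right)} = 3$
$B{\left(W,a \right)} = -3$
$A{\left(p \right)} = 9 + 2 p^{2}$ ($A{\left(p \right)} = \left(p^{2} + p p\right) + 9 = \left(p^{2} + p^{2}\right) + 9 = 2 p^{2} + 9 = 9 + 2 p^{2}$)
$\left(A{\left(9 \right)} + B{\left(-6,-3 \right)}\right) 141 = \left(\left(9 + 2 \cdot 9^{2}\right) - 3\right) 141 = \left(\left(9 + 2 \cdot 81\right) - 3\right) 141 = \left(\left(9 + 162\right) - 3\right) 141 = \left(171 - 3\right) 141 = 168 \cdot 141 = 23688$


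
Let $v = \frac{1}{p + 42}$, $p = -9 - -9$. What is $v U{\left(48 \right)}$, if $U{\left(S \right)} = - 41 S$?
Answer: $- \frac{328}{7} \approx -46.857$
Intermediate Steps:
$p = 0$ ($p = -9 + 9 = 0$)
$v = \frac{1}{42}$ ($v = \frac{1}{0 + 42} = \frac{1}{42} \approx 0.02381$)
$v U{\left(48 \right)} = \frac{\left(-41\right) 48}{42} = \frac{1}{42} \left(-1968\right) = - \frac{328}{7}$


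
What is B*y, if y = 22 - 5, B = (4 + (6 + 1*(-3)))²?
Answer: 833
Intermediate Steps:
B = 49 (B = (4 + (6 - 3))² = (4 + 3)² = 7² = 49)
y = 17
B*y = 49*17 = 833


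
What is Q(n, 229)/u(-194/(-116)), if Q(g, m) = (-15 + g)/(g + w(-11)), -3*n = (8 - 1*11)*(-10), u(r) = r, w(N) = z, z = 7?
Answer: 1450/291 ≈ 4.9828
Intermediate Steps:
w(N) = 7
n = -10 (n = -(8 - 1*11)*(-10)/3 = -(8 - 11)*(-10)/3 = -(-1)*(-10) = -⅓*30 = -10)
Q(g, m) = (-15 + g)/(7 + g) (Q(g, m) = (-15 + g)/(g + 7) = (-15 + g)/(7 + g))
Q(n, 229)/u(-194/(-116)) = ((-15 - 10)/(7 - 10))/((-194/(-116))) = (-25/(-3))/((-194*(-1/116))) = (-⅓*(-25))/(97/58) = (25/3)*(58/97) = 1450/291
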